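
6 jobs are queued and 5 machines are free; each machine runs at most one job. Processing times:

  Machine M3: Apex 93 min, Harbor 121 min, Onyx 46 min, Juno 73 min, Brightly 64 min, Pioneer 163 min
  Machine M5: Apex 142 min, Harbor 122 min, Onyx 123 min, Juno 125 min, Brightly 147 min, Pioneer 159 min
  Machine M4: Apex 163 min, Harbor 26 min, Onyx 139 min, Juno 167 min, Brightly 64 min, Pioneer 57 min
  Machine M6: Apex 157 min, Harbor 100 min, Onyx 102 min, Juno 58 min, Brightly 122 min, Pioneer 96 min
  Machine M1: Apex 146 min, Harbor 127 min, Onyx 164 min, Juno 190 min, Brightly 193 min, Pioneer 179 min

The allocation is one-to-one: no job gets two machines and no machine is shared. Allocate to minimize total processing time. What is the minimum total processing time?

Optimal: Brightly→Machine M3 (64 min), Onyx→Machine M5 (123 min), Harbor→Machine M4 (26 min), Juno→Machine M6 (58 min), Apex→Machine M1 (146 min) — total 64+123+26+58+146 = 417 min.
Min-entry greedy (repeatedly take the single cheapest remaining cell) gives 451 min, worse by 34.

Min total: 417 min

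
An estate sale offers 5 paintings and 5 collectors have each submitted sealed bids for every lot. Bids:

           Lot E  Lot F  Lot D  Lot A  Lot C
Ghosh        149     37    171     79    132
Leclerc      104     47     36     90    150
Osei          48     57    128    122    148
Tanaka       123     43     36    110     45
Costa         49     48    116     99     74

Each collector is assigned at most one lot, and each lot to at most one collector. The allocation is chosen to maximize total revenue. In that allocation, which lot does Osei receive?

This is the linear assignment problem.
Optimal: Ghosh→Lot D ($171), Leclerc→Lot C ($150), Osei→Lot A ($122), Tanaka→Lot E ($123), Costa→Lot F ($48) — total 171+150+122+123+48 = $614.
Column-greedy (each lot in turn goes to its best remaining collector) gives $582, worse by 32.
Next-best assignment: Ghosh→Lot D, Leclerc→Lot C, Osei→Lot F, Tanaka→Lot E, Costa→Lot A = $600.
Osei's own top lot is Lot C ($148), but forcing Osei→Lot C and reassigning the rest optimally gives only $588 — worse by 26.

Osei receives Lot A.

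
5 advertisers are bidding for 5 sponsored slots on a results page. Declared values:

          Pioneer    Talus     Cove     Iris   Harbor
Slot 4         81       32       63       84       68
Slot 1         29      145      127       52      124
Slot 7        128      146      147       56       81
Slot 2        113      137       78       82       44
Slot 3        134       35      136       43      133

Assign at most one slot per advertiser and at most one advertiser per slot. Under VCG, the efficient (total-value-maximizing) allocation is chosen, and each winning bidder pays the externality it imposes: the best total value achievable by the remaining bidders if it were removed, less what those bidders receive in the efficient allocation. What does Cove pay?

Efficient allocation: Pioneer→Slot 3 ($134), Talus→Slot 2 ($137), Cove→Slot 7 ($147), Iris→Slot 4 ($84), Harbor→Slot 1 ($124); total welfare W = $626.
Cove receives Slot 7 at value $147, so the others get W − 147 = $479.
Without Cove: best allocation of the remaining 4 bidders over all 5 slots is Pioneer→Slot 7 ($128), Talus→Slot 1 ($145), Iris→Slot 4 ($84), Harbor→Slot 3 ($133), total $490.
VCG payment = (others' best without Cove) − (others' welfare with Cove) = 490 − 479 = $11.

Cove pays $11.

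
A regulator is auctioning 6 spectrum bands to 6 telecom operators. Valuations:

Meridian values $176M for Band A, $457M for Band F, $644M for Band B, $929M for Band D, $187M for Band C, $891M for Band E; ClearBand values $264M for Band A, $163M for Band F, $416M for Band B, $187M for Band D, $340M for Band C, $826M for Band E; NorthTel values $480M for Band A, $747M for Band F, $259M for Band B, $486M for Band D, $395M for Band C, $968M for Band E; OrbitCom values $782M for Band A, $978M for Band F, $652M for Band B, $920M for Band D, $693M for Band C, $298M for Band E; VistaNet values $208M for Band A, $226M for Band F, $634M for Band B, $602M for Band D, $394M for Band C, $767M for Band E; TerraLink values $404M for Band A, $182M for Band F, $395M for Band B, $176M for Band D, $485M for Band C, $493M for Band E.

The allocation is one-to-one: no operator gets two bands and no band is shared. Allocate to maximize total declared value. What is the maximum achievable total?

Maximum total: $4403M

Optimal: Meridian→Band D ($929M), ClearBand→Band E ($826M), NorthTel→Band F ($747M), OrbitCom→Band A ($782M), VistaNet→Band B ($634M), TerraLink→Band C ($485M) — total 929+826+747+782+634+485 = $4403M.
Column-greedy (each band in turn goes to its best remaining operator) gives $4086M, worse by 317.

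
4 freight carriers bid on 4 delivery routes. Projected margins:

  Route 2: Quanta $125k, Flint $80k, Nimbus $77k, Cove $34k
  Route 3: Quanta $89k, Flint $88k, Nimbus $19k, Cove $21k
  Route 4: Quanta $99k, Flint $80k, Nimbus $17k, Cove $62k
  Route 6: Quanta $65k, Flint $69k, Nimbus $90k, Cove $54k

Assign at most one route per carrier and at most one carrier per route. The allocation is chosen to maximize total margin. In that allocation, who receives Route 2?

Optimal: Quanta→Route 2 ($125k), Flint→Route 3 ($88k), Nimbus→Route 6 ($90k), Cove→Route 4 ($62k) — total 125+88+90+62 = $365k.
Next-best assignment: Quanta→Route 3, Flint→Route 2, Nimbus→Route 6, Cove→Route 4 = $321k.

Quanta receives Route 2.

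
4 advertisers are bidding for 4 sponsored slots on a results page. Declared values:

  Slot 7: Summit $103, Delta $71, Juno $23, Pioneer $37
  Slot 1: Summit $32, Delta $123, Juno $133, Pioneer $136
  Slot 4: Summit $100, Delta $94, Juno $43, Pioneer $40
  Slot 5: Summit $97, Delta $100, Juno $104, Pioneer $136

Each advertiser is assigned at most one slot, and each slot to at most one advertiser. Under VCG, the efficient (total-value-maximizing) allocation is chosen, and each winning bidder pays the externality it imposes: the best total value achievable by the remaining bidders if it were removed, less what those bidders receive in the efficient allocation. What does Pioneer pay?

Efficient allocation: Summit→Slot 7 ($103), Delta→Slot 4 ($94), Juno→Slot 1 ($133), Pioneer→Slot 5 ($136); total welfare W = $466.
Pioneer receives Slot 5 at value $136, so the others get W − 136 = $330.
Without Pioneer: best allocation of the remaining 3 bidders over all 4 slots is Summit→Slot 7 ($103), Delta→Slot 5 ($100), Juno→Slot 1 ($133), total $336.
VCG payment = (others' best without Pioneer) − (others' welfare with Pioneer) = 336 − 330 = $6.

Pioneer pays $6.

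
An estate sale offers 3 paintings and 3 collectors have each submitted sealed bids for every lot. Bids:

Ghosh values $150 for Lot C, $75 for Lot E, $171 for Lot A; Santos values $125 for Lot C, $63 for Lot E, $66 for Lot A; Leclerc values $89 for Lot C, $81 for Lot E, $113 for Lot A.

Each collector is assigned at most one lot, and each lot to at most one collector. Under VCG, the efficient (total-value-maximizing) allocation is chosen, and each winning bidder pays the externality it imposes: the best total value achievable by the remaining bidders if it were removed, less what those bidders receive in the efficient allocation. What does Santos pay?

Santos pays $11.

Efficient allocation: Ghosh→Lot A ($171), Santos→Lot C ($125), Leclerc→Lot E ($81); total welfare W = $377.
Santos receives Lot C at value $125, so the others get W − 125 = $252.
Without Santos: best allocation of the remaining 2 bidders over all 3 lots is Ghosh→Lot C ($150), Leclerc→Lot A ($113), total $263.
VCG payment = (others' best without Santos) − (others' welfare with Santos) = 263 − 252 = $11.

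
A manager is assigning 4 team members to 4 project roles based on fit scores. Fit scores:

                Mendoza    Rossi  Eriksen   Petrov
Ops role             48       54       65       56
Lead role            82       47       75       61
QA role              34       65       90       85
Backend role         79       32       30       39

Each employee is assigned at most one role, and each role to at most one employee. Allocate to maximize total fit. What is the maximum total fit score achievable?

Optimal: Mendoza→Backend role (79 pts), Rossi→Ops role (54 pts), Eriksen→Lead role (75 pts), Petrov→QA role (85 pts) — total 79+54+75+85 = 293 pts.
Max-entry greedy (repeatedly take the single best remaining cell) gives 260 pts, worse by 33.
Next-best assignment: Mendoza→Backend role, Rossi→Ops role, Eriksen→QA role, Petrov→Lead role = 284 pts.
Swapping Mendoza↔Eriksen (Mendoza→Lead role 82 pts, Eriksen→Backend role 30 pts) loses 42.

Max total: 293 pts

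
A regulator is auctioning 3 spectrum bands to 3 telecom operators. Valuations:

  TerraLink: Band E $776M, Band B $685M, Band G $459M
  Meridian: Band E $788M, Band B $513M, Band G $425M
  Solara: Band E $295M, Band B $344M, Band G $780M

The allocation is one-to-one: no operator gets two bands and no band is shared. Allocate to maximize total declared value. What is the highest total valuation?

Max total: $2253M

Treat this as an assignment problem: match each operator to one band.
Optimal: TerraLink→Band B ($685M), Meridian→Band E ($788M), Solara→Band G ($780M) — total 685+788+780 = $2253M.
Row-greedy (each operator in turn takes its best remaining band) gives $2069M, worse by 184.
Next-best assignment: TerraLink→Band E, Meridian→Band B, Solara→Band G = $2069M.
Checked against all permutations: $2253M is optimal.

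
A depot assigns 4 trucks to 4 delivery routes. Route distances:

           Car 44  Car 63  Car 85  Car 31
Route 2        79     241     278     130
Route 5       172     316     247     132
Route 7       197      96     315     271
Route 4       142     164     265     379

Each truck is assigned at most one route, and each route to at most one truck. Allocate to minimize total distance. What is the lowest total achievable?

Min total: 572 km

Treat this as an assignment problem: match each truck to one route.
Optimal: Car 44→Route 2 (79 km), Car 63→Route 7 (96 km), Car 85→Route 4 (265 km), Car 31→Route 5 (132 km) — total 79+96+265+132 = 572 km.
Row-greedy (each truck in turn takes its cheapest remaining route) gives 801 km, worse by 229.
Every other assignment is strictly worse.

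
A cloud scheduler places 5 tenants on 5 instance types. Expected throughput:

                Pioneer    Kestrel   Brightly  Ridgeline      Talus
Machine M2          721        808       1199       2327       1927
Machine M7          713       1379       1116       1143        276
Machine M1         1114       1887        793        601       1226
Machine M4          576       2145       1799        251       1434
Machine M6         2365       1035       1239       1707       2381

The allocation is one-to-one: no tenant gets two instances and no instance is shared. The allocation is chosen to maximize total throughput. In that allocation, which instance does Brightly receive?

This is a one-to-one assignment (maximum-weight bipartite matching).
Optimal: Pioneer→Machine M6 (2365 ops/s), Kestrel→Machine M4 (2145 ops/s), Brightly→Machine M7 (1116 ops/s), Ridgeline→Machine M2 (2327 ops/s), Talus→Machine M1 (1226 ops/s) — total 2365+2145+1116+2327+1226 = 9179 ops/s.
Column-greedy (each instance in turn goes to its best remaining tenant) gives 9096 ops/s, worse by 83.
No other one-to-one assignment exceeds 9179 ops/s.
Brightly's own top instance is Machine M4 (1799 ops/s), but forcing Brightly→Machine M4 and reassigning the rest optimally gives only 9121 ops/s — worse by 58.

Brightly receives Machine M7.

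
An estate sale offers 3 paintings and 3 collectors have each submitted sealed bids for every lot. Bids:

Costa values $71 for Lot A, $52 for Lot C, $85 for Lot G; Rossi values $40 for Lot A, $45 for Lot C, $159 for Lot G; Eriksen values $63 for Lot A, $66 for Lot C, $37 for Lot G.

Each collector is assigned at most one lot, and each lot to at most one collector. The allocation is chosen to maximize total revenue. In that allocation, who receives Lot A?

Costa receives Lot A.

Optimal: Costa→Lot A ($71), Rossi→Lot G ($159), Eriksen→Lot C ($66) — total 71+159+66 = $296.
Row-greedy (each collector in turn takes its best remaining lot) gives $193, worse by 103.
Next-best assignment: Costa→Lot C, Rossi→Lot G, Eriksen→Lot A = $274.
Costa's own top lot is Lot G ($85), but forcing Costa→Lot G and reassigning the rest optimally gives only $193 — worse by 103.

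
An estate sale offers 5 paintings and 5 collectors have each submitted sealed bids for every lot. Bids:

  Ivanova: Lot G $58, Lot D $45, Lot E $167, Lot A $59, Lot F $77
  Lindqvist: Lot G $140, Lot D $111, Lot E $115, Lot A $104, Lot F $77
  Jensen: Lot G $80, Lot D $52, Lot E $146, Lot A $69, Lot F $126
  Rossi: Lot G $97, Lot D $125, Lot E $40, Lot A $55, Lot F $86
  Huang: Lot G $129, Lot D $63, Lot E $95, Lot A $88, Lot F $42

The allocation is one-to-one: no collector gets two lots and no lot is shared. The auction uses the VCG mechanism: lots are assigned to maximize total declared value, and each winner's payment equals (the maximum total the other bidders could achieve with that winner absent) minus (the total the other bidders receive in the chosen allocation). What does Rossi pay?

Rossi pays $7.

Efficient allocation: Ivanova→Lot E ($167), Lindqvist→Lot A ($104), Jensen→Lot F ($126), Rossi→Lot D ($125), Huang→Lot G ($129); total welfare W = $651.
Rossi receives Lot D at value $125, so the others get W − 125 = $526.
Without Rossi: best allocation of the remaining 4 bidders over all 5 lots is Ivanova→Lot E ($167), Lindqvist→Lot D ($111), Jensen→Lot F ($126), Huang→Lot G ($129), total $533.
VCG payment = (others' best without Rossi) − (others' welfare with Rossi) = 533 − 526 = $7.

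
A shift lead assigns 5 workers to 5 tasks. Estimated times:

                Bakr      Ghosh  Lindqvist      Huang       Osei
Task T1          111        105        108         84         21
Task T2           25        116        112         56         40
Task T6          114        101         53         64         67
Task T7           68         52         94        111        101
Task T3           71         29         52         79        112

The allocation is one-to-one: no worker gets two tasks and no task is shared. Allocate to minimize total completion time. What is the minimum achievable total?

Min total: 214 min

Treat this as an assignment problem: match each worker to one task.
Optimal: Bakr→Task T2 (25 min), Ghosh→Task T7 (52 min), Lindqvist→Task T3 (52 min), Huang→Task T6 (64 min), Osei→Task T1 (21 min) — total 25+52+52+64+21 = 214 min.
Column-greedy (each task in turn goes to its cheapest remaining worker) gives 230 min, worse by 16.
Every other assignment is strictly worse.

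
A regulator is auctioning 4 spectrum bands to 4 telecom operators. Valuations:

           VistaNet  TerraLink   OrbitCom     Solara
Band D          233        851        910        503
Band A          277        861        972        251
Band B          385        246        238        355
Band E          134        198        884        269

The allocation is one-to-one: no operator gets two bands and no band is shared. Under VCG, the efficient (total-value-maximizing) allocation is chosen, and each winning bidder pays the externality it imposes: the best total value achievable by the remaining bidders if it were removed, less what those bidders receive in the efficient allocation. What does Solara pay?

Efficient allocation: VistaNet→Band B ($385M), TerraLink→Band A ($861M), OrbitCom→Band E ($884M), Solara→Band D ($503M); total welfare W = $2633M.
Solara receives Band D at value $503M, so the others get W − 503 = $2130M.
Without Solara: best allocation of the remaining 3 bidders over all 4 bands is VistaNet→Band B ($385M), TerraLink→Band D ($851M), OrbitCom→Band A ($972M), total $2208M.
VCG payment = (others' best without Solara) − (others' welfare with Solara) = 2208 − 2130 = $78M.

Solara pays $78M.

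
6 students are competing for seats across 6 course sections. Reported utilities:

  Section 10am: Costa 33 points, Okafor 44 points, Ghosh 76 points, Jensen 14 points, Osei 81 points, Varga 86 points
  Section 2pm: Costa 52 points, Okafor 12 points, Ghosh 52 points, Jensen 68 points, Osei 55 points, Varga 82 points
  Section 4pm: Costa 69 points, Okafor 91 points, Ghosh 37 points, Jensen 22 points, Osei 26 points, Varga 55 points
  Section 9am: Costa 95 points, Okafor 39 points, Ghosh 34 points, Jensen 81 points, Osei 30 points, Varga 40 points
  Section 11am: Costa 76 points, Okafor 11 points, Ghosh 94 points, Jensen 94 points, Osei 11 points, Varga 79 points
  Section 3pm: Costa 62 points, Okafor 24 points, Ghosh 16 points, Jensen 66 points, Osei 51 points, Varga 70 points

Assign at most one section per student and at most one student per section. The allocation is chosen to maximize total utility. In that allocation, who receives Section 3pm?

Optimal: Costa→Section 9am (95 points), Okafor→Section 4pm (91 points), Ghosh→Section 11am (94 points), Jensen→Section 3pm (66 points), Osei→Section 10am (81 points), Varga→Section 2pm (82 points) — total 95+91+94+66+81+82 = 509 points.
Column-greedy (each section in turn goes to its best remaining student) gives 485 points, worse by 24.
Next-best assignment: Costa→Section 9am, Okafor→Section 4pm, Ghosh→Section 11am, Jensen→Section 2pm, Osei→Section 10am, Varga→Section 3pm = 499 points.
Jensen's own top section is Section 11am (94 points), but forcing Jensen→Section 11am and reassigning the rest optimally gives only 489 points — worse by 20.

Jensen receives Section 3pm.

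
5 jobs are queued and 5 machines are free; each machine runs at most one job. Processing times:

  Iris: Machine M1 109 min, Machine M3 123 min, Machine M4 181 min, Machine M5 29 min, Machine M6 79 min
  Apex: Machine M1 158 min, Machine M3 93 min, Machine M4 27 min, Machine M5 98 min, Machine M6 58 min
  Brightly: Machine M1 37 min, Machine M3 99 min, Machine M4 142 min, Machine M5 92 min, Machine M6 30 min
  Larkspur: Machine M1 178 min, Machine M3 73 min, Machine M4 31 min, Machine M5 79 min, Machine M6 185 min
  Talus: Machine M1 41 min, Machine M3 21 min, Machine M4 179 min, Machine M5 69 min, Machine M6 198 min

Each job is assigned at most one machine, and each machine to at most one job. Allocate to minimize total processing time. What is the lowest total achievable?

Min total: 176 min

Optimal: Iris→Machine M5 (29 min), Apex→Machine M6 (58 min), Brightly→Machine M1 (37 min), Larkspur→Machine M4 (31 min), Talus→Machine M3 (21 min) — total 29+58+37+31+21 = 176 min.
Min-entry greedy (repeatedly take the single cheapest remaining cell) gives 285 min, worse by 109.
No other one-to-one assignment undercuts 176 min.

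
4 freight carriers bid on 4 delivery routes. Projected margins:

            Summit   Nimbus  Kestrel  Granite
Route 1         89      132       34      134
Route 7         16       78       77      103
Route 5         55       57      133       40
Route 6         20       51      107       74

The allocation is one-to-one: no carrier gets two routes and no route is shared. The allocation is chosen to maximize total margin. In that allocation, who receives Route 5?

Treat this as an assignment problem: match each carrier to one route.
Optimal: Summit→Route 5 ($55k), Nimbus→Route 1 ($132k), Kestrel→Route 6 ($107k), Granite→Route 7 ($103k) — total 55+132+107+103 = $397k.
Column-greedy (each route in turn goes to its best remaining carrier) gives $365k, worse by 32.
Next-best assignment: Summit→Route 6, Nimbus→Route 1, Kestrel→Route 5, Granite→Route 7 = $388k.
Swapping Granite↔Nimbus (Granite→Route 1 $134k, Nimbus→Route 7 $78k) loses 23.
No other one-to-one assignment exceeds $397k.
Summit's own top route is Route 1 ($89k), but forcing Summit→Route 1 and reassigning the rest optimally gives only $376k — worse by 21.

Summit receives Route 5.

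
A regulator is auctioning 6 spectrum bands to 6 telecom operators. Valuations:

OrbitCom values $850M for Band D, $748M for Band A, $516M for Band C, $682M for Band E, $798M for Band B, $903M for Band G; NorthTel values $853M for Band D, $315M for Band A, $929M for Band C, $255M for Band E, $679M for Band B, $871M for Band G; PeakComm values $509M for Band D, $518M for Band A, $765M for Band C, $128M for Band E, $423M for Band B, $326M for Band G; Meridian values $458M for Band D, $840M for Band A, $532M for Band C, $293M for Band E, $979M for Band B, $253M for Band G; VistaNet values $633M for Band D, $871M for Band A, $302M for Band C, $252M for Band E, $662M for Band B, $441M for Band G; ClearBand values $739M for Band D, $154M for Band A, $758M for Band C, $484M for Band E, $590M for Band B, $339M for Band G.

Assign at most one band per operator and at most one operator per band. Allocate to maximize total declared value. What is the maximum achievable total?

Max total: $4907M

Optimal: OrbitCom→Band E ($682M), NorthTel→Band G ($871M), PeakComm→Band C ($765M), Meridian→Band B ($979M), VistaNet→Band A ($871M), ClearBand→Band D ($739M) — total 682+871+765+979+871+739 = $4907M.
Column-greedy (each band in turn goes to its best remaining operator) gives $4489M, worse by 418.
Swapping PeakComm↔OrbitCom (PeakComm→Band E $128M, OrbitCom→Band C $516M) loses 803.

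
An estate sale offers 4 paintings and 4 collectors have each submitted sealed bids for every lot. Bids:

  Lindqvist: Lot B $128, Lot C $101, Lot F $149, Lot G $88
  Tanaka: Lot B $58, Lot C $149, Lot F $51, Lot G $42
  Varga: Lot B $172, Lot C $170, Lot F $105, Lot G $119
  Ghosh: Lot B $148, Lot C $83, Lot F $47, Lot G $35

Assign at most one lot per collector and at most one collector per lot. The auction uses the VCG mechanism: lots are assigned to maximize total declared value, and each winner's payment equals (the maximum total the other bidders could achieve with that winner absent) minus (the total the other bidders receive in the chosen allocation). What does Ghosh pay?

Ghosh pays $53.

Efficient allocation: Lindqvist→Lot F ($149), Tanaka→Lot C ($149), Varga→Lot G ($119), Ghosh→Lot B ($148); total welfare W = $565.
Ghosh receives Lot B at value $148, so the others get W − 148 = $417.
Without Ghosh: best allocation of the remaining 3 bidders over all 4 lots is Lindqvist→Lot F ($149), Tanaka→Lot C ($149), Varga→Lot B ($172), total $470.
VCG payment = (others' best without Ghosh) − (others' welfare with Ghosh) = 470 − 417 = $53.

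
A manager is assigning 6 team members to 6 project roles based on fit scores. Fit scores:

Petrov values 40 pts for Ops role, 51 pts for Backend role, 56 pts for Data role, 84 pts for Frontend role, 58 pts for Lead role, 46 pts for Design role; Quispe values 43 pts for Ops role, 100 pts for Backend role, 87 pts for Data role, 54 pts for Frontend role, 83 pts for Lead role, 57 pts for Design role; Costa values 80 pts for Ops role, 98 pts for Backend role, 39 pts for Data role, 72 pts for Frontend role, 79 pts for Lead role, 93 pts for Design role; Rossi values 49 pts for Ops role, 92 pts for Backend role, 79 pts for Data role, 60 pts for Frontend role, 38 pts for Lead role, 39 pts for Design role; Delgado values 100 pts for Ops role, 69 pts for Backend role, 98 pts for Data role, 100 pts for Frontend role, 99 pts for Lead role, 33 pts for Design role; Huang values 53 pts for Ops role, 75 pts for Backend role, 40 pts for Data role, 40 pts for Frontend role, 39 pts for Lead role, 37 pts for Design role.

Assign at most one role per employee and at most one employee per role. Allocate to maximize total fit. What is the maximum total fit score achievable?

Maximum total: 514 pts

Optimal: Petrov→Frontend role (84 pts), Quispe→Lead role (83 pts), Costa→Design role (93 pts), Rossi→Data role (79 pts), Delgado→Ops role (100 pts), Huang→Backend role (75 pts) — total 84+83+93+79+100+75 = 514 pts.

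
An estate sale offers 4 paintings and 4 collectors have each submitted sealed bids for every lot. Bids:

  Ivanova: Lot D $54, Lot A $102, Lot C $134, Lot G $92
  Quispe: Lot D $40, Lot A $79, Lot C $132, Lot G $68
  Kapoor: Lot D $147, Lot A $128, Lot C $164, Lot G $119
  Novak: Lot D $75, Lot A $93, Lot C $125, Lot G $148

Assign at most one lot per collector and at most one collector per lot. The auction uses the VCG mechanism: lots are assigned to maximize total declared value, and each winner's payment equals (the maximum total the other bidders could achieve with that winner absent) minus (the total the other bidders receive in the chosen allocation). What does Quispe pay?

Quispe pays $32.

Efficient allocation: Ivanova→Lot A ($102), Quispe→Lot C ($132), Kapoor→Lot D ($147), Novak→Lot G ($148); total welfare W = $529.
Quispe receives Lot C at value $132, so the others get W − 132 = $397.
Without Quispe: best allocation of the remaining 3 bidders over all 4 lots is Ivanova→Lot C ($134), Kapoor→Lot D ($147), Novak→Lot G ($148), total $429.
VCG payment = (others' best without Quispe) − (others' welfare with Quispe) = 429 − 397 = $32.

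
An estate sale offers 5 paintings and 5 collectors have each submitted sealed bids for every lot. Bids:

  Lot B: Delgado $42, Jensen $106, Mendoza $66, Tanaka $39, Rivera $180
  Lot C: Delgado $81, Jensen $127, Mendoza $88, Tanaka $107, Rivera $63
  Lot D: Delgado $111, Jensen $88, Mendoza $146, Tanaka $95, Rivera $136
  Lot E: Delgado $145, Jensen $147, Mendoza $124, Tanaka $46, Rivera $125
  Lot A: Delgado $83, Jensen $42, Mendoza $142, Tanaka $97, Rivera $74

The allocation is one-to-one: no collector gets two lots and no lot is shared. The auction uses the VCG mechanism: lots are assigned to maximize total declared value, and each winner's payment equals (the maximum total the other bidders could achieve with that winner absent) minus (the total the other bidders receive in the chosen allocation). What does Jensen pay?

Efficient allocation: Delgado→Lot E ($145), Jensen→Lot C ($127), Mendoza→Lot D ($146), Tanaka→Lot A ($97), Rivera→Lot B ($180); total welfare W = $695.
Jensen receives Lot C at value $127, so the others get W − 127 = $568.
Without Jensen: best allocation of the remaining 4 bidders over all 5 lots is Delgado→Lot E ($145), Mendoza→Lot D ($146), Tanaka→Lot C ($107), Rivera→Lot B ($180), total $578.
VCG payment = (others' best without Jensen) − (others' welfare with Jensen) = 578 − 568 = $10.

Jensen pays $10.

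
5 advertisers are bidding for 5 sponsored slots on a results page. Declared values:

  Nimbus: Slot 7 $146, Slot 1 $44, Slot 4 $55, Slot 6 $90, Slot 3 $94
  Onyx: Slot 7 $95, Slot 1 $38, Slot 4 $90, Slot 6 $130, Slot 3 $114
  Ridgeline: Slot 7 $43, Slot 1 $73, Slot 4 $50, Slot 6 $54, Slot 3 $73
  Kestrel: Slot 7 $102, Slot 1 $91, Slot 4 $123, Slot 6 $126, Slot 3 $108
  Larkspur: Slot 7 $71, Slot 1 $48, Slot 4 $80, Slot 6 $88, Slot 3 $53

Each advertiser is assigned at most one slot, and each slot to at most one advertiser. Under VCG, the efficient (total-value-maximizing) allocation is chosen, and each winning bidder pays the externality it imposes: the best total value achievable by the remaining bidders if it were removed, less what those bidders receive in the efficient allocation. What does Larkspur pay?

Efficient allocation: Nimbus→Slot 7 ($146), Onyx→Slot 3 ($114), Ridgeline→Slot 1 ($73), Kestrel→Slot 4 ($123), Larkspur→Slot 6 ($88); total welfare W = $544.
Larkspur receives Slot 6 at value $88, so the others get W − 88 = $456.
Without Larkspur: best allocation of the remaining 4 bidders over all 5 slots is Nimbus→Slot 7 ($146), Onyx→Slot 6 ($130), Ridgeline→Slot 1 ($73), Kestrel→Slot 4 ($123), total $472.
VCG payment = (others' best without Larkspur) − (others' welfare with Larkspur) = 472 − 456 = $16.

Larkspur pays $16.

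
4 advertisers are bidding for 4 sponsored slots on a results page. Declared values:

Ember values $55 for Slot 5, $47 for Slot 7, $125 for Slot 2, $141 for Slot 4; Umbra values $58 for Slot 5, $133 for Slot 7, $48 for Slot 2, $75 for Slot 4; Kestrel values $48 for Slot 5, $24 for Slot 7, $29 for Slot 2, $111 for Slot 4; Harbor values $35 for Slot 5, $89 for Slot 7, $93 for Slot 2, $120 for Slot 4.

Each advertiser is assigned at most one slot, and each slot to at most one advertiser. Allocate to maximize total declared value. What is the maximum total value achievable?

Max total: $426

Optimal: Ember→Slot 2 ($125), Umbra→Slot 7 ($133), Kestrel→Slot 5 ($48), Harbor→Slot 4 ($120) — total 125+133+48+120 = $426.
Column-greedy (each slot in turn goes to its best remaining advertiser) gives $383, worse by 43.
Swapping Umbra↔Harbor (Umbra→Slot 4 $75, Harbor→Slot 7 $89) loses 89.
Every other assignment is strictly worse.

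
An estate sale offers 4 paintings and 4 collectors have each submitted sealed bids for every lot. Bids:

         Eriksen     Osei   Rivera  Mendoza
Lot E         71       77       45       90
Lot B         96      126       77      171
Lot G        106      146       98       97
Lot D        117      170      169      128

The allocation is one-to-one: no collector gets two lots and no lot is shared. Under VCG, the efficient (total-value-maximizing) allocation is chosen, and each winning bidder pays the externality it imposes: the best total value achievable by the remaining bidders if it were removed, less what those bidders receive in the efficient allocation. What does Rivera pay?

Rivera pays $59.

Efficient allocation: Eriksen→Lot E ($71), Osei→Lot G ($146), Rivera→Lot D ($169), Mendoza→Lot B ($171); total welfare W = $557.
Rivera receives Lot D at value $169, so the others get W − 169 = $388.
Without Rivera: best allocation of the remaining 3 bidders over all 4 lots is Eriksen→Lot G ($106), Osei→Lot D ($170), Mendoza→Lot B ($171), total $447.
VCG payment = (others' best without Rivera) − (others' welfare with Rivera) = 447 − 388 = $59.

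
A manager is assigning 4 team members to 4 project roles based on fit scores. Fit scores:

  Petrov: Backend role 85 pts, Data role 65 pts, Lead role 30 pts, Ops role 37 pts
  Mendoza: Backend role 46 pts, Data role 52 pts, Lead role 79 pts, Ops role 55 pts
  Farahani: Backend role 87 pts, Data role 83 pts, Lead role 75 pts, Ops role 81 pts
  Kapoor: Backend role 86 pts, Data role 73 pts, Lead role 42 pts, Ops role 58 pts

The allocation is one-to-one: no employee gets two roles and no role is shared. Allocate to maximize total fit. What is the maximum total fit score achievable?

Max total: 318 pts

This is a one-to-one assignment (maximum-weight bipartite matching).
Optimal: Petrov→Backend role (85 pts), Mendoza→Lead role (79 pts), Farahani→Ops role (81 pts), Kapoor→Data role (73 pts) — total 85+79+81+73 = 318 pts.
Row-greedy (each employee in turn takes its best remaining role) gives 305 pts, worse by 13.
Next-best assignment: Petrov→Data role, Mendoza→Lead role, Farahani→Ops role, Kapoor→Backend role = 311 pts.
No other one-to-one assignment exceeds 318 pts.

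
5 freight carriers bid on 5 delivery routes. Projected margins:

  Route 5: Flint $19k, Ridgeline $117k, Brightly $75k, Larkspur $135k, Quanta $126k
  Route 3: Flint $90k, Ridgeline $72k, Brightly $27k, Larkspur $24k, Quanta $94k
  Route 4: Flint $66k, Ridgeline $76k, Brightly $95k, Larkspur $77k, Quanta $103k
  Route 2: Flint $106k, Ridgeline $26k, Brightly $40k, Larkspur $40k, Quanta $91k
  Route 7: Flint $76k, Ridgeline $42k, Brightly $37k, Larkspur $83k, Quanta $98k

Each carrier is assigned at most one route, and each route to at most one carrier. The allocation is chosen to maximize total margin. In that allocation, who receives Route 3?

Ridgeline receives Route 3.

This is a one-to-one assignment (maximum-weight bipartite matching).
Optimal: Flint→Route 2 ($106k), Ridgeline→Route 3 ($72k), Brightly→Route 4 ($95k), Larkspur→Route 5 ($135k), Quanta→Route 7 ($98k) — total 106+72+95+135+98 = $506k.
Max-entry greedy (repeatedly take the single best remaining cell) gives $453k, worse by 53.
Next-best assignment: Flint→Route 2, Ridgeline→Route 5, Brightly→Route 4, Larkspur→Route 7, Quanta→Route 3 = $495k.
No other one-to-one assignment exceeds $506k.
Ridgeline's own top route is Route 5 ($117k), but forcing Ridgeline→Route 5 and reassigning the rest optimally gives only $495k — worse by 11.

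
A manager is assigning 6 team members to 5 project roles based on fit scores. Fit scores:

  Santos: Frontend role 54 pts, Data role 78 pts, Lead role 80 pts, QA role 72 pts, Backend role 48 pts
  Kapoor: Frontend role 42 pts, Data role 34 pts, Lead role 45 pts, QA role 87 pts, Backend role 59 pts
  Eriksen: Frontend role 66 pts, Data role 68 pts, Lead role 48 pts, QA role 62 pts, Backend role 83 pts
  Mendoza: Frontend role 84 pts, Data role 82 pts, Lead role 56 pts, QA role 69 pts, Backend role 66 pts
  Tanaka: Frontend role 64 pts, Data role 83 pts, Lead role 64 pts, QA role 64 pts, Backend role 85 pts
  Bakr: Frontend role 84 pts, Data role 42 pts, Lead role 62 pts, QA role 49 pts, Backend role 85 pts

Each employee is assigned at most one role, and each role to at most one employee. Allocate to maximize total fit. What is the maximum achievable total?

Maximum total: 419 pts

Treat this as an assignment problem: match each employee to one role.
Optimal: Mendoza→Frontend role (84 pts), Tanaka→Data role (83 pts), Santos→Lead role (80 pts), Kapoor→QA role (87 pts), Bakr→Backend role (85 pts) — total 84+83+80+87+85 = 419 pts.
Max-entry greedy (repeatedly take the single best remaining cell) gives 404 pts, worse by 15.
Next-best assignment: Bakr→Frontend role, Mendoza→Data role, Santos→Lead role, Kapoor→QA role, Tanaka→Backend role = 418 pts.
Swapping Bakr↔Santos (Bakr→Lead role 62 pts, Santos→Backend role 48 pts) loses 55.
Checked against all permutations: 419 pts is optimal.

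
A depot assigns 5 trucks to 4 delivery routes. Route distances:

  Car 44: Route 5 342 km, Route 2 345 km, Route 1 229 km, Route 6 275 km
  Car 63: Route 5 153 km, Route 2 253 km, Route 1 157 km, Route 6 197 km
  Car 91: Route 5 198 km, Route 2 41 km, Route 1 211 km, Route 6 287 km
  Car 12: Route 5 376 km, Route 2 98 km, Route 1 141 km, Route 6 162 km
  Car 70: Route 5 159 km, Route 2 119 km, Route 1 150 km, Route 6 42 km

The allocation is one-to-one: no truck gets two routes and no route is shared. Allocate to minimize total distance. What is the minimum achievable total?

Min total: 377 km

Optimal: Car 63→Route 5 (153 km), Car 91→Route 2 (41 km), Car 12→Route 1 (141 km), Car 70→Route 6 (42 km) — total 153+41+141+42 = 377 km.
Row-greedy (each truck in turn takes its cheapest remaining route) gives 585 km, worse by 208.
Swapping Car 91↔Car 12 (Car 91→Route 1 211 km, Car 12→Route 2 98 km) adds 127.
No other one-to-one assignment undercuts 377 km.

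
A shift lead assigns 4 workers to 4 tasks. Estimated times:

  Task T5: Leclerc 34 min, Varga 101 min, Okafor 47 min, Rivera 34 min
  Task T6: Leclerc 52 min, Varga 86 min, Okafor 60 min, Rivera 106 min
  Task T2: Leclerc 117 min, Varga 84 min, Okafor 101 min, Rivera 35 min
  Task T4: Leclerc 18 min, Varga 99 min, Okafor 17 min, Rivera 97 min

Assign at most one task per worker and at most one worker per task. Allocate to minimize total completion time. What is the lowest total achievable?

Optimal: Leclerc→Task T5 (34 min), Varga→Task T6 (86 min), Okafor→Task T4 (17 min), Rivera→Task T2 (35 min) — total 34+86+17+35 = 172 min.

Minimum total: 172 min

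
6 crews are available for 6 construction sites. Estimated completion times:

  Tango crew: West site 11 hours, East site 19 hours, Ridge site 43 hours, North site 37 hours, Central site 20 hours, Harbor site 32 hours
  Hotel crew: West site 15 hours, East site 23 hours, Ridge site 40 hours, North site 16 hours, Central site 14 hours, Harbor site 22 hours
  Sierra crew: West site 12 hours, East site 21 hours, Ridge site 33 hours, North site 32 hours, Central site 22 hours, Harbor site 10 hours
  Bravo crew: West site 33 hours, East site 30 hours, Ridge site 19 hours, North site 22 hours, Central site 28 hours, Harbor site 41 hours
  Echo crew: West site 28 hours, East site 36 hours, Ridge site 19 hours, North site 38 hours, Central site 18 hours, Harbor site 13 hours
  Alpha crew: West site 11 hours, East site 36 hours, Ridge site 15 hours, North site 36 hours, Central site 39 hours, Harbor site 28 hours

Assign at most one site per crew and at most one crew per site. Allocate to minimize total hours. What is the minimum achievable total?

Minimum total: 93 hours

Optimal: Tango crew→East site (19 hours), Hotel crew→North site (16 hours), Sierra crew→Harbor site (10 hours), Bravo crew→Ridge site (19 hours), Echo crew→Central site (18 hours), Alpha crew→West site (11 hours) — total 19+16+10+19+18+11 = 93 hours.
Min-entry greedy (repeatedly take the single cheapest remaining cell) gives 108 hours, worse by 15.
Next-best assignment: Tango crew→East site, Hotel crew→Central site, Sierra crew→West site, Bravo crew→North site, Echo crew→Harbor site, Alpha crew→Ridge site = 95 hours.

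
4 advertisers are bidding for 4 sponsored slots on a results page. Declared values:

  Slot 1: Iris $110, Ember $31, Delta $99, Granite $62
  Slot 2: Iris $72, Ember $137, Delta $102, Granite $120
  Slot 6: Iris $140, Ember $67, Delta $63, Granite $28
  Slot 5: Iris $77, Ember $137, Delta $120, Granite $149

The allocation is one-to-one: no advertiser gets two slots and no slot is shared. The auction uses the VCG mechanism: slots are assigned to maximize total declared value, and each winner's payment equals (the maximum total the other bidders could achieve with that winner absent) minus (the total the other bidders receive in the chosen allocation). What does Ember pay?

Ember pays $3.

Efficient allocation: Iris→Slot 6 ($140), Ember→Slot 2 ($137), Delta→Slot 1 ($99), Granite→Slot 5 ($149); total welfare W = $525.
Ember receives Slot 2 at value $137, so the others get W − 137 = $388.
Without Ember: best allocation of the remaining 3 bidders over all 4 slots is Iris→Slot 6 ($140), Delta→Slot 2 ($102), Granite→Slot 5 ($149), total $391.
VCG payment = (others' best without Ember) − (others' welfare with Ember) = 391 − 388 = $3.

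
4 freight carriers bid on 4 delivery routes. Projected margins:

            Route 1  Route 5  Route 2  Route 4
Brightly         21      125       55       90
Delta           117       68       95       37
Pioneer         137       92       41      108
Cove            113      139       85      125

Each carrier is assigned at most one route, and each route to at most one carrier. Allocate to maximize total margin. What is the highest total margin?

Treat this as an assignment problem: match each carrier to one route.
Optimal: Brightly→Route 5 ($125k), Delta→Route 2 ($95k), Pioneer→Route 1 ($137k), Cove→Route 4 ($125k) — total 125+95+137+125 = $482k.
Column-greedy (each route in turn goes to its best remaining carrier) gives $461k, worse by 21.
Checked against all permutations: $482k is optimal.

Maximum total: $482k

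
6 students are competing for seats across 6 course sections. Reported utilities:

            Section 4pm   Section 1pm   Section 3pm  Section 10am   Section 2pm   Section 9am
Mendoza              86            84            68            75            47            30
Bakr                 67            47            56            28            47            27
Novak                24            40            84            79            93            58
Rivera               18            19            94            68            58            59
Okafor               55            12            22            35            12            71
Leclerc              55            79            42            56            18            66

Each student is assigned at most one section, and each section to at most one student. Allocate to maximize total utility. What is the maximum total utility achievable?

Optimal: Mendoza→Section 10am (75 points), Bakr→Section 4pm (67 points), Novak→Section 2pm (93 points), Rivera→Section 3pm (94 points), Okafor→Section 9am (71 points), Leclerc→Section 1pm (79 points) — total 75+67+93+94+71+79 = 479 points.
Column-greedy (each section in turn goes to its best remaining student) gives 456 points, worse by 23.
Next-best assignment: Mendoza→Section 1pm, Bakr→Section 4pm, Novak→Section 2pm, Rivera→Section 3pm, Okafor→Section 9am, Leclerc→Section 10am = 465 points.
Swapping Okafor↔Leclerc (Okafor→Section 1pm 12 points, Leclerc→Section 9am 66 points) loses 72.

Maximum total: 479 points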